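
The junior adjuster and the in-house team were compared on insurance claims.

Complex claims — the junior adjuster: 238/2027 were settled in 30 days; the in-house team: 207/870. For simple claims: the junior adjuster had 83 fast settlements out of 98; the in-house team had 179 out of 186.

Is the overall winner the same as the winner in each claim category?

Yes

Complex: the junior adjuster 238/2027 = 11.7%, the in-house team 207/870 = 23.8% → the in-house team
Simple: the junior adjuster 83/98 = 84.7%, the in-house team 179/186 = 96.2% → the in-house team
Overall: the junior adjuster 321/2125 = 15.1%, the in-house team 386/1056 = 36.6% → the in-house team
The in-house team wins overall and in every claim group — no reversal.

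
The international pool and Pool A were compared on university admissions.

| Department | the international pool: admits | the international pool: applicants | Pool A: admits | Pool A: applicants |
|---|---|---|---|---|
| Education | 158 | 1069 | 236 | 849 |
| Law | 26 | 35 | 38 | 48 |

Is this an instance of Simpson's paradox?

Education: the international pool 158/1069 = 14.8%, Pool A 236/849 = 27.8% → Pool A
Law: the international pool 26/35 = 74.3%, Pool A 38/48 = 79.2% → Pool A
Overall: the international pool 184/1104 = 16.7%, Pool A 274/897 = 30.5% → Pool A
Pool A wins overall and in every department group — no reversal.

No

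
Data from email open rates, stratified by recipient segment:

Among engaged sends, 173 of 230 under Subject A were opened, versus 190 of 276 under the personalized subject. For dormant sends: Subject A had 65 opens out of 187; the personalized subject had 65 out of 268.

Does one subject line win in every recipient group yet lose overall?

Engaged: Subject A 173/230 = 75.2%, the personalized subject 190/276 = 68.8% → Subject A
Dormant: Subject A 65/187 = 34.8%, the personalized subject 65/268 = 24.3% → Subject A
Overall: Subject A 238/417 = 57.1%, the personalized subject 255/544 = 46.9% → Subject A
Subject A wins overall and in every recipient group — no reversal.

No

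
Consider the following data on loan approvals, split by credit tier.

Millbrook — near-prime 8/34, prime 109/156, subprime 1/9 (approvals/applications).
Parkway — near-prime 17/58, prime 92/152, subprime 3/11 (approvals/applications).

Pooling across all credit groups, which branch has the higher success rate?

Millbrook

Near-prime: Millbrook 8/34 = 23.5%, Parkway 17/58 = 29.3% → Parkway
Prime: Millbrook 109/156 = 69.9%, Parkway 92/152 = 60.5% → Millbrook
Subprime: Millbrook 1/9 = 11.1%, Parkway 3/11 = 27.3% → Parkway
Overall: Millbrook 118/199 = 59.3%, Parkway 112/221 = 50.7% → Millbrook
(Neither sweeps every credit group, but Millbrook has the higher pooled rate.)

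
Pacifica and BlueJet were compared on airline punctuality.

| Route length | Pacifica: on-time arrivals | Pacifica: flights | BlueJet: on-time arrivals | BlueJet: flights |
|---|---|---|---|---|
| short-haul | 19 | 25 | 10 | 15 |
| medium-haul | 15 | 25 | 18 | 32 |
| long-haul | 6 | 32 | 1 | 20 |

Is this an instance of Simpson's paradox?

No

Short-haul: Pacifica 19/25 = 76.0%, BlueJet 10/15 = 66.7% → Pacifica
Medium-haul: Pacifica 15/25 = 60.0%, BlueJet 18/32 = 56.2% → Pacifica
Long-haul: Pacifica 6/32 = 18.8%, BlueJet 1/20 = 5.0% → Pacifica
Overall: Pacifica 40/82 = 48.8%, BlueJet 29/67 = 43.3% → Pacifica
Pacifica wins overall and in every route group — no reversal.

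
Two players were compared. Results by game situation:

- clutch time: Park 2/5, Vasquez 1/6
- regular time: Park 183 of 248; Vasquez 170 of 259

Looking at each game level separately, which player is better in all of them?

Park

Clutch time: Park 2/5 = 40.0%, Vasquez 1/6 = 16.7% → Park
Regular time: Park 183/248 = 73.8%, Vasquez 170/259 = 65.6% → Park
Park has the higher rate in both groups.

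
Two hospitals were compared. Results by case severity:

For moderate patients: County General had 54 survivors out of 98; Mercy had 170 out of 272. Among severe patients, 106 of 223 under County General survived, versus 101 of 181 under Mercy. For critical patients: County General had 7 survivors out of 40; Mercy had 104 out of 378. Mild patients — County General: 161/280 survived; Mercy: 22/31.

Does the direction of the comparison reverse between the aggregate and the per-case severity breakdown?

Yes

Moderate: County General 54/98 = 55.1%, Mercy 170/272 = 62.5% → Mercy
Severe: County General 106/223 = 47.5%, Mercy 101/181 = 55.8% → Mercy
Critical: County General 7/40 = 17.5%, Mercy 104/378 = 27.5% → Mercy
Mild: County General 161/280 = 57.5%, Mercy 22/31 = 71.0% → Mercy
Overall: County General 328/641 = 51.2%, Mercy 397/862 = 46.1% → County General
Mercy wins each case group but County General wins overall — the comparison reverses. Mercy's patients skew toward critical, which has a lower base rate.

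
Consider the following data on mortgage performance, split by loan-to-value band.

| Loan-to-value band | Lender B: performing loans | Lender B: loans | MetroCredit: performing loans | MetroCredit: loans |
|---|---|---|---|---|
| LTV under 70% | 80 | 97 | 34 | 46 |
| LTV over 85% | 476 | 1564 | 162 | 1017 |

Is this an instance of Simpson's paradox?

No

LTV under 70%: Lender B 80/97 = 82.5%, MetroCredit 34/46 = 73.9% → Lender B
LTV over 85%: Lender B 476/1564 = 30.4%, MetroCredit 162/1017 = 15.9% → Lender B
Overall: Lender B 556/1661 = 33.5%, MetroCredit 196/1063 = 18.4% → Lender B
Lender B wins overall and in every loan-to-value group — no reversal.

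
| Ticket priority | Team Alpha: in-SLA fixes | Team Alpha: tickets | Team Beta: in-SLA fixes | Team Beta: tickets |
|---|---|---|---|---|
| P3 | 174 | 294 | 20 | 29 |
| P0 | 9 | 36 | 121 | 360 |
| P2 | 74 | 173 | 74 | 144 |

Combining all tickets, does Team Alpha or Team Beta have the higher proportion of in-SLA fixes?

P3: Team Alpha 174/294 = 59.2%, Team Beta 20/29 = 69.0% → Team Beta
P0: Team Alpha 9/36 = 25.0%, Team Beta 121/360 = 33.6% → Team Beta
P2: Team Alpha 74/173 = 42.8%, Team Beta 74/144 = 51.4% → Team Beta
Overall: Team Alpha 257/503 = 51.1%, Team Beta 215/533 = 40.3% → Team Alpha
(Team Beta wins every ticket group but Team Alpha wins overall — Team Beta's tickets skew toward the low-rate P0 group.)

Team Alpha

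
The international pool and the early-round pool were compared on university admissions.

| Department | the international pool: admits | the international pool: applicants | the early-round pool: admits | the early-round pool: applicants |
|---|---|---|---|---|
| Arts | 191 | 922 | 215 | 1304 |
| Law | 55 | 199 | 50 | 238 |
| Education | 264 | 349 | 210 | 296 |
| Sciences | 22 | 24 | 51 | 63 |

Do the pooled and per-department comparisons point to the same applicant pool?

Arts: the international pool 191/922 = 20.7%, the early-round pool 215/1304 = 16.5% → the international pool
Law: the international pool 55/199 = 27.6%, the early-round pool 50/238 = 21.0% → the international pool
Education: the international pool 264/349 = 75.6%, the early-round pool 210/296 = 70.9% → the international pool
Sciences: the international pool 22/24 = 91.7%, the early-round pool 51/63 = 81.0% → the international pool
Overall: the international pool 532/1494 = 35.6%, the early-round pool 526/1901 = 27.7% → the international pool
The international pool wins overall and in every department group — no reversal.

Yes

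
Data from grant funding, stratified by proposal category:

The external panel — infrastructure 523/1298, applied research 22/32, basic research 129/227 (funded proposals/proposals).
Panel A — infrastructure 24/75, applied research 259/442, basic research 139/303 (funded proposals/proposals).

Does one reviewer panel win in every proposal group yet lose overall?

Yes

Infrastructure: the external panel 523/1298 = 40.3%, Panel A 24/75 = 32.0% → the external panel
Applied research: the external panel 22/32 = 68.8%, Panel A 259/442 = 58.6% → the external panel
Basic research: the external panel 129/227 = 56.8%, Panel A 139/303 = 45.9% → the external panel
Overall: the external panel 674/1557 = 43.3%, Panel A 422/820 = 51.5% → Panel A
The external panel wins each proposal group but Panel A wins overall — the comparison reverses. The external panel's proposals skew toward infrastructure, which has a lower base rate.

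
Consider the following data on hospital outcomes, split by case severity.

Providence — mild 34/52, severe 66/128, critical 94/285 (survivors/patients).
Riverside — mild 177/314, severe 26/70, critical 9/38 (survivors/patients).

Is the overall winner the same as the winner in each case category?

Mild: Providence 34/52 = 65.4%, Riverside 177/314 = 56.4% → Providence
Severe: Providence 66/128 = 51.6%, Riverside 26/70 = 37.1% → Providence
Critical: Providence 94/285 = 33.0%, Riverside 9/38 = 23.7% → Providence
Overall: Providence 194/465 = 41.7%, Riverside 212/422 = 50.2% → Riverside
Providence wins each case group but Riverside wins overall — the comparison reverses. Providence's patients skew toward critical, which has a lower base rate.

No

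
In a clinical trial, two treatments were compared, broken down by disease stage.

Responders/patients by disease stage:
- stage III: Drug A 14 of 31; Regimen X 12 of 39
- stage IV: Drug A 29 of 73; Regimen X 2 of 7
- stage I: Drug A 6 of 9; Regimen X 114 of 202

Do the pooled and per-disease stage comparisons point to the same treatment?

Stage III: Drug A 14/31 = 45.2%, Regimen X 12/39 = 30.8% → Drug A
Stage IV: Drug A 29/73 = 39.7%, Regimen X 2/7 = 28.6% → Drug A
Stage I: Drug A 6/9 = 66.7%, Regimen X 114/202 = 56.4% → Drug A
Overall: Drug A 49/113 = 43.4%, Regimen X 128/248 = 51.6% → Regimen X
Drug A wins each disease group but Regimen X wins overall — the comparison reverses. Drug A's patients skew toward stage IV, which has a lower base rate.

No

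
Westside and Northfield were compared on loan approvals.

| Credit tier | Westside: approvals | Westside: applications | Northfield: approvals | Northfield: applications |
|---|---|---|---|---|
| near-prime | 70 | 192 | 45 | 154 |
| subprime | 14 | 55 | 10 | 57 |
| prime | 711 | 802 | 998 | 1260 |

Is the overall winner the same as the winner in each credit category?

Near-prime: Westside 70/192 = 36.5%, Northfield 45/154 = 29.2% → Westside
Subprime: Westside 14/55 = 25.5%, Northfield 10/57 = 17.5% → Westside
Prime: Westside 711/802 = 88.7%, Northfield 998/1260 = 79.2% → Westside
Overall: Westside 795/1049 = 75.8%, Northfield 1053/1471 = 71.6% → Westside
Westside wins overall and in every credit group — no reversal.

Yes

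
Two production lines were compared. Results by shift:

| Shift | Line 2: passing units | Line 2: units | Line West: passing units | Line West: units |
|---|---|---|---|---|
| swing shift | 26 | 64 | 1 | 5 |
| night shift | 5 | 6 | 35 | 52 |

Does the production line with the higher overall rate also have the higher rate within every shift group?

Swing shift: Line 2 26/64 = 40.6%, Line West 1/5 = 20.0% → Line 2
Night shift: Line 2 5/6 = 83.3%, Line West 35/52 = 67.3% → Line 2
Overall: Line 2 31/70 = 44.3%, Line West 36/57 = 63.2% → Line West
Line 2 wins each shift group but Line West wins overall — the comparison reverses. Line 2's units skew toward swing shift, which has a lower base rate.

No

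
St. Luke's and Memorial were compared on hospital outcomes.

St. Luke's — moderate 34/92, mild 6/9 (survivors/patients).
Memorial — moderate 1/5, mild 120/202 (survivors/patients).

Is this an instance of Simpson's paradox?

Moderate: St. Luke's 34/92 = 37.0%, Memorial 1/5 = 20.0% → St. Luke's
Mild: St. Luke's 6/9 = 66.7%, Memorial 120/202 = 59.4% → St. Luke's
Overall: St. Luke's 40/101 = 39.6%, Memorial 121/207 = 58.5% → Memorial
St. Luke's wins each case group but Memorial wins overall — the comparison reverses. St. Luke's's patients skew toward moderate, which has a lower base rate.

Yes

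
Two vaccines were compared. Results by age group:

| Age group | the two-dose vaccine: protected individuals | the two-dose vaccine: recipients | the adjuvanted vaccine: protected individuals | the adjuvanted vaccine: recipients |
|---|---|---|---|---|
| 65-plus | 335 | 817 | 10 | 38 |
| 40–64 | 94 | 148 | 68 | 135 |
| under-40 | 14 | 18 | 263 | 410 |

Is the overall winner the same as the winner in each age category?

65-plus: the two-dose vaccine 335/817 = 41.0%, the adjuvanted vaccine 10/38 = 26.3% → the two-dose vaccine
40–64: the two-dose vaccine 94/148 = 63.5%, the adjuvanted vaccine 68/135 = 50.4% → the two-dose vaccine
Under-40: the two-dose vaccine 14/18 = 77.8%, the adjuvanted vaccine 263/410 = 64.1% → the two-dose vaccine
Overall: the two-dose vaccine 443/983 = 45.1%, the adjuvanted vaccine 341/583 = 58.5% → the adjuvanted vaccine
The two-dose vaccine wins each age group but the adjuvanted vaccine wins overall — the comparison reverses. The two-dose vaccine's recipients skew toward 65-plus, which has a lower base rate.

No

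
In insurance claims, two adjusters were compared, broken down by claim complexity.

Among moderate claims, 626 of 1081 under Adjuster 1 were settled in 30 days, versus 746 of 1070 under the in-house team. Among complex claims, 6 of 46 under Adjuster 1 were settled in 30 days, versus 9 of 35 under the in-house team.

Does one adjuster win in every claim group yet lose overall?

No

Moderate: Adjuster 1 626/1081 = 57.9%, the in-house team 746/1070 = 69.7% → the in-house team
Complex: Adjuster 1 6/46 = 13.0%, the in-house team 9/35 = 25.7% → the in-house team
Overall: Adjuster 1 632/1127 = 56.1%, the in-house team 755/1105 = 68.3% → the in-house team
The in-house team wins overall and in every claim group — no reversal.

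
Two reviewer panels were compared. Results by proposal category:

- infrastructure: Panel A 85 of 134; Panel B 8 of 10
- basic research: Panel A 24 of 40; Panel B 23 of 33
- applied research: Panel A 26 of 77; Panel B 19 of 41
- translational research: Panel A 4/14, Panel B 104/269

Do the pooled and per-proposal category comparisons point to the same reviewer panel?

No

Infrastructure: Panel A 85/134 = 63.4%, Panel B 8/10 = 80.0% → Panel B
Basic research: Panel A 24/40 = 60.0%, Panel B 23/33 = 69.7% → Panel B
Applied research: Panel A 26/77 = 33.8%, Panel B 19/41 = 46.3% → Panel B
Translational research: Panel A 4/14 = 28.6%, Panel B 104/269 = 38.7% → Panel B
Overall: Panel A 139/265 = 52.5%, Panel B 154/353 = 43.6% → Panel A
Panel B wins each proposal group but Panel A wins overall — the comparison reverses. Panel B's proposals skew toward translational research, which has a lower base rate.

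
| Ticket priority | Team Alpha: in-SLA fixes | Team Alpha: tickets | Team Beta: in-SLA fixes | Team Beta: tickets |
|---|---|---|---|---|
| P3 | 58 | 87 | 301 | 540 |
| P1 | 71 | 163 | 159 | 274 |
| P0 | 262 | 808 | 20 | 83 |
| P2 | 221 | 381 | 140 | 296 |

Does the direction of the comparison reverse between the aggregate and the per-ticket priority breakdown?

No

P3: Team Alpha 58/87 = 66.7%, Team Beta 301/540 = 55.7% → Team Alpha
P1: Team Alpha 71/163 = 43.6%, Team Beta 159/274 = 58.0% → Team Beta
P0: Team Alpha 262/808 = 32.4%, Team Beta 20/83 = 24.1% → Team Alpha
P2: Team Alpha 221/381 = 58.0%, Team Beta 140/296 = 47.3% → Team Alpha
Overall: Team Alpha 612/1439 = 42.5%, Team Beta 620/1193 = 52.0% → Team Beta
Neither sweeps: Team Alpha wins 3 of 4 groups, Team Beta wins 1. Team Beta wins overall but not every group — no Simpson reversal.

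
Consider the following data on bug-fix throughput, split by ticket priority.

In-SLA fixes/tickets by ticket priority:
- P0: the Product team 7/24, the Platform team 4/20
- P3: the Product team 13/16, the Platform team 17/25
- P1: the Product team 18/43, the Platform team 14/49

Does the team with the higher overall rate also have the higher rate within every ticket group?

Yes

P0: the Product team 7/24 = 29.2%, the Platform team 4/20 = 20.0% → the Product team
P3: the Product team 13/16 = 81.2%, the Platform team 17/25 = 68.0% → the Product team
P1: the Product team 18/43 = 41.9%, the Platform team 14/49 = 28.6% → the Product team
Overall: the Product team 38/83 = 45.8%, the Platform team 35/94 = 37.2% → the Product team
The Product team wins overall and in every ticket group — no reversal.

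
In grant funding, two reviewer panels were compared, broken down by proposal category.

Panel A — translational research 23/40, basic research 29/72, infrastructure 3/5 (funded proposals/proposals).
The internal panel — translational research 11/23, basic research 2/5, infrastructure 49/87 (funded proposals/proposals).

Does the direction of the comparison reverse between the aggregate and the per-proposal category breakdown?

Yes

Translational research: Panel A 23/40 = 57.5%, the internal panel 11/23 = 47.8% → Panel A
Basic research: Panel A 29/72 = 40.3%, the internal panel 2/5 = 40.0% → Panel A
Infrastructure: Panel A 3/5 = 60.0%, the internal panel 49/87 = 56.3% → Panel A
Overall: Panel A 55/117 = 47.0%, the internal panel 62/115 = 53.9% → the internal panel
Panel A wins each proposal group but the internal panel wins overall — the comparison reverses. Panel A's proposals skew toward basic research, which has a lower base rate.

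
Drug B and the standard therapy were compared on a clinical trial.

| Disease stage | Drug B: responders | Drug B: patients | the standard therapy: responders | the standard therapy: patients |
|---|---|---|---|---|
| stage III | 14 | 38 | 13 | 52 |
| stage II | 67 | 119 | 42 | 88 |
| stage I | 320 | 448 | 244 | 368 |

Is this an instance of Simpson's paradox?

No

Stage III: Drug B 14/38 = 36.8%, the standard therapy 13/52 = 25.0% → Drug B
Stage II: Drug B 67/119 = 56.3%, the standard therapy 42/88 = 47.7% → Drug B
Stage I: Drug B 320/448 = 71.4%, the standard therapy 244/368 = 66.3% → Drug B
Overall: Drug B 401/605 = 66.3%, the standard therapy 299/508 = 58.9% → Drug B
Drug B wins overall and in every disease group — no reversal.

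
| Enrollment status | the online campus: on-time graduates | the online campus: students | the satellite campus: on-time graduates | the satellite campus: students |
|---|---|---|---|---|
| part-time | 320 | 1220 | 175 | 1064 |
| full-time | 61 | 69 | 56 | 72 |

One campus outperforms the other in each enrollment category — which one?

the online campus

Part-time: the online campus 320/1220 = 26.2%, the satellite campus 175/1064 = 16.4% → the online campus
Full-time: the online campus 61/69 = 88.4%, the satellite campus 56/72 = 77.8% → the online campus
The online campus has the higher rate in both groups.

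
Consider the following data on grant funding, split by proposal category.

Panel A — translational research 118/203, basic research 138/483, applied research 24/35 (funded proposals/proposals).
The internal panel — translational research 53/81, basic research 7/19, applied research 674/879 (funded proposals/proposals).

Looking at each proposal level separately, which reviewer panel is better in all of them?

the internal panel

Translational research: Panel A 118/203 = 58.1%, the internal panel 53/81 = 65.4% → the internal panel
Basic research: Panel A 138/483 = 28.6%, the internal panel 7/19 = 36.8% → the internal panel
Applied research: Panel A 24/35 = 68.6%, the internal panel 674/879 = 76.7% → the internal panel
The internal panel has the higher rate in all 3 groups.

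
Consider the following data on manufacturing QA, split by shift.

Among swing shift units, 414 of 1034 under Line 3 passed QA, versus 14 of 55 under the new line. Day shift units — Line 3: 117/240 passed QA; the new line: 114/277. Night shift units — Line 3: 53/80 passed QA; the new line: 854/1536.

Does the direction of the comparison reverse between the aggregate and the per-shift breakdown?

Yes

Swing shift: Line 3 414/1034 = 40.0%, the new line 14/55 = 25.5% → Line 3
Day shift: Line 3 117/240 = 48.8%, the new line 114/277 = 41.2% → Line 3
Night shift: Line 3 53/80 = 66.2%, the new line 854/1536 = 55.6% → Line 3
Overall: Line 3 584/1354 = 43.1%, the new line 982/1868 = 52.6% → the new line
Line 3 wins each shift group but the new line wins overall — the comparison reverses. Line 3's units skew toward swing shift, which has a lower base rate.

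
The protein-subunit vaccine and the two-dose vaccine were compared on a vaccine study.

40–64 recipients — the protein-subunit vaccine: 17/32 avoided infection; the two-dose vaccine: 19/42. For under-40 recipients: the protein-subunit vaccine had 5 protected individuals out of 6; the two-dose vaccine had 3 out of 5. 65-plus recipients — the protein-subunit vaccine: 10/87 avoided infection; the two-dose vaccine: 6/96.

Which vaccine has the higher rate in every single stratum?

40–64: the protein-subunit vaccine 17/32 = 53.1%, the two-dose vaccine 19/42 = 45.2% → the protein-subunit vaccine
Under-40: the protein-subunit vaccine 5/6 = 83.3%, the two-dose vaccine 3/5 = 60.0% → the protein-subunit vaccine
65-plus: the protein-subunit vaccine 10/87 = 11.5%, the two-dose vaccine 6/96 = 6.2% → the protein-subunit vaccine
The protein-subunit vaccine has the higher rate in all 3 groups.

the protein-subunit vaccine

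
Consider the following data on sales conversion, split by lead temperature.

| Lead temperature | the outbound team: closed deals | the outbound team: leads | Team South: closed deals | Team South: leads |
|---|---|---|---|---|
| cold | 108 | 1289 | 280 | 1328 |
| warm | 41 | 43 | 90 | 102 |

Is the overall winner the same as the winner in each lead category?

No

Cold: the outbound team 108/1289 = 8.4%, Team South 280/1328 = 21.1% → Team South
Warm: the outbound team 41/43 = 95.3%, Team South 90/102 = 88.2% → the outbound team
Overall: the outbound team 149/1332 = 11.2%, Team South 370/1430 = 25.9% → Team South
Neither sweeps: the outbound team wins 1 of 2 groups, Team South wins 1. Team South wins overall but not every group — no Simpson reversal.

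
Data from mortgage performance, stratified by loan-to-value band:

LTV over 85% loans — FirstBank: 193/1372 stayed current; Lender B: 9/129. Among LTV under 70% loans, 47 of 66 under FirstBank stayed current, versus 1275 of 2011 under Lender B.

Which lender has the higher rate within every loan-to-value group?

LTV over 85%: FirstBank 193/1372 = 14.1%, Lender B 9/129 = 7.0% → FirstBank
LTV under 70%: FirstBank 47/66 = 71.2%, Lender B 1275/2011 = 63.4% → FirstBank
FirstBank has the higher rate in both groups.

FirstBank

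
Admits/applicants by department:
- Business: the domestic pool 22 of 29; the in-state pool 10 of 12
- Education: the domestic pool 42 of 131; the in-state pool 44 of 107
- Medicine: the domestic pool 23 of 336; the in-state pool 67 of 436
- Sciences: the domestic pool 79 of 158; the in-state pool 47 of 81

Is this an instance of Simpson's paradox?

No

Business: the domestic pool 22/29 = 75.9%, the in-state pool 10/12 = 83.3% → the in-state pool
Education: the domestic pool 42/131 = 32.1%, the in-state pool 44/107 = 41.1% → the in-state pool
Medicine: the domestic pool 23/336 = 6.8%, the in-state pool 67/436 = 15.4% → the in-state pool
Sciences: the domestic pool 79/158 = 50.0%, the in-state pool 47/81 = 58.0% → the in-state pool
Overall: the domestic pool 166/654 = 25.4%, the in-state pool 168/636 = 26.4% → the in-state pool
The in-state pool wins overall and in every department group — no reversal.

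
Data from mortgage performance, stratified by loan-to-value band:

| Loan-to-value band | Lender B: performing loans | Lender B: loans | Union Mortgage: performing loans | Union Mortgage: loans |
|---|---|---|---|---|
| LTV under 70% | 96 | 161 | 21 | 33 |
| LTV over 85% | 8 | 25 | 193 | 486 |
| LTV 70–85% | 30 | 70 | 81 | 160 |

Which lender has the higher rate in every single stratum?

Union Mortgage

LTV under 70%: Lender B 96/161 = 59.6%, Union Mortgage 21/33 = 63.6% → Union Mortgage
LTV over 85%: Lender B 8/25 = 32.0%, Union Mortgage 193/486 = 39.7% → Union Mortgage
LTV 70–85%: Lender B 30/70 = 42.9%, Union Mortgage 81/160 = 50.6% → Union Mortgage
Union Mortgage has the higher rate in all 3 groups.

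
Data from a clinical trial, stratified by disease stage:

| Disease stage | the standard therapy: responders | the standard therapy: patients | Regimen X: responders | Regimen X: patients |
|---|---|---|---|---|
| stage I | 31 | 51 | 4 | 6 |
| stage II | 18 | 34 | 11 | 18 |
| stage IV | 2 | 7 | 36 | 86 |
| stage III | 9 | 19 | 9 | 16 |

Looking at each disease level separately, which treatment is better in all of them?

Stage I: the standard therapy 31/51 = 60.8%, Regimen X 4/6 = 66.7% → Regimen X
Stage II: the standard therapy 18/34 = 52.9%, Regimen X 11/18 = 61.1% → Regimen X
Stage IV: the standard therapy 2/7 = 28.6%, Regimen X 36/86 = 41.9% → Regimen X
Stage III: the standard therapy 9/19 = 47.4%, Regimen X 9/16 = 56.2% → Regimen X
Regimen X has the higher rate in all 4 groups.

Regimen X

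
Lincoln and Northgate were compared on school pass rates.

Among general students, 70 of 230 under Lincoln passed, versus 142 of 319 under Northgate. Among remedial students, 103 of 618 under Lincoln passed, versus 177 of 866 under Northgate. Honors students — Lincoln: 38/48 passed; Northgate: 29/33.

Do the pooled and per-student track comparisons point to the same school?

Yes

General: Lincoln 70/230 = 30.4%, Northgate 142/319 = 44.5% → Northgate
Remedial: Lincoln 103/618 = 16.7%, Northgate 177/866 = 20.4% → Northgate
Honors: Lincoln 38/48 = 79.2%, Northgate 29/33 = 87.9% → Northgate
Overall: Lincoln 211/896 = 23.5%, Northgate 348/1218 = 28.6% → Northgate
Northgate wins overall and in every student group — no reversal.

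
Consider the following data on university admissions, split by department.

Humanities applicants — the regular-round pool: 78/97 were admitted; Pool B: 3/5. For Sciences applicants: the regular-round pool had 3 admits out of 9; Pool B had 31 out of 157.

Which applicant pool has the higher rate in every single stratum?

Humanities: the regular-round pool 78/97 = 80.4%, Pool B 3/5 = 60.0% → the regular-round pool
Sciences: the regular-round pool 3/9 = 33.3%, Pool B 31/157 = 19.7% → the regular-round pool
The regular-round pool has the higher rate in both groups.

the regular-round pool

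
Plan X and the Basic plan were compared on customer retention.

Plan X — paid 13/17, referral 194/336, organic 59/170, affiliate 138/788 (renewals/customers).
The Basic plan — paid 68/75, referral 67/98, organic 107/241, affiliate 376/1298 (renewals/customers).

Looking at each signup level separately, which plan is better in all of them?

Paid: Plan X 13/17 = 76.5%, the Basic plan 68/75 = 90.7% → the Basic plan
Referral: Plan X 194/336 = 57.7%, the Basic plan 67/98 = 68.4% → the Basic plan
Organic: Plan X 59/170 = 34.7%, the Basic plan 107/241 = 44.4% → the Basic plan
Affiliate: Plan X 138/788 = 17.5%, the Basic plan 376/1298 = 29.0% → the Basic plan
The Basic plan has the higher rate in all 4 groups.

the Basic plan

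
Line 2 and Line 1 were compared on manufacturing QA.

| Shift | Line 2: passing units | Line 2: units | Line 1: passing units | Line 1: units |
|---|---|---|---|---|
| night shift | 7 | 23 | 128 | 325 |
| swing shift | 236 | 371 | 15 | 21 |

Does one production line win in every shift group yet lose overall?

Yes

Night shift: Line 2 7/23 = 30.4%, Line 1 128/325 = 39.4% → Line 1
Swing shift: Line 2 236/371 = 63.6%, Line 1 15/21 = 71.4% → Line 1
Overall: Line 2 243/394 = 61.7%, Line 1 143/346 = 41.3% → Line 2
Line 1 wins each shift group but Line 2 wins overall — the comparison reverses. Line 1's units skew toward night shift, which has a lower base rate.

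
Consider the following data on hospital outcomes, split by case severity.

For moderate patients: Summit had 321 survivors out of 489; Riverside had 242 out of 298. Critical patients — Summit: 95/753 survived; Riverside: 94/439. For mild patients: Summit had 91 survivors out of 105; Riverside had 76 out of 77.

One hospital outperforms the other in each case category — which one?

Riverside

Moderate: Summit 321/489 = 65.6%, Riverside 242/298 = 81.2% → Riverside
Critical: Summit 95/753 = 12.6%, Riverside 94/439 = 21.4% → Riverside
Mild: Summit 91/105 = 86.7%, Riverside 76/77 = 98.7% → Riverside
Riverside has the higher rate in all 3 groups.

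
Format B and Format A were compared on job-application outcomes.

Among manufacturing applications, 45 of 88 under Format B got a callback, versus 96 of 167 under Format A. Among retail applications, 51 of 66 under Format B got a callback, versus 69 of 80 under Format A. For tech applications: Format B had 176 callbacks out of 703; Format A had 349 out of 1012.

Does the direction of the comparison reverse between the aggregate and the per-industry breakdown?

Manufacturing: Format B 45/88 = 51.1%, Format A 96/167 = 57.5% → Format A
Retail: Format B 51/66 = 77.3%, Format A 69/80 = 86.2% → Format A
Tech: Format B 176/703 = 25.0%, Format A 349/1012 = 34.5% → Format A
Overall: Format B 272/857 = 31.7%, Format A 514/1259 = 40.8% → Format A
Format A wins overall and in every industry group — no reversal.

No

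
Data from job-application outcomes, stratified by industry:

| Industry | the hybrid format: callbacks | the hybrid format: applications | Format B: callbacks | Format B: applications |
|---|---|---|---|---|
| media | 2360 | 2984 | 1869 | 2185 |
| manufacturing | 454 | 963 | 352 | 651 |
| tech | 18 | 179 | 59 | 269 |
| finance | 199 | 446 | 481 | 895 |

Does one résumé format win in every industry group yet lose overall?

No

Media: the hybrid format 2360/2984 = 79.1%, Format B 1869/2185 = 85.5% → Format B
Manufacturing: the hybrid format 454/963 = 47.1%, Format B 352/651 = 54.1% → Format B
Tech: the hybrid format 18/179 = 10.1%, Format B 59/269 = 21.9% → Format B
Finance: the hybrid format 199/446 = 44.6%, Format B 481/895 = 53.7% → Format B
Overall: the hybrid format 3031/4572 = 66.3%, Format B 2761/4000 = 69.0% → Format B
Format B wins overall and in every industry group — no reversal.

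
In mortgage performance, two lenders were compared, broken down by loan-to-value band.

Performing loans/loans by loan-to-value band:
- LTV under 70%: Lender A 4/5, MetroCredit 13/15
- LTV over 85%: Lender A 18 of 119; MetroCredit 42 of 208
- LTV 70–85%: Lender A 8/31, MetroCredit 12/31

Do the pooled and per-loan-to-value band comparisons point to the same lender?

Yes

LTV under 70%: Lender A 4/5 = 80.0%, MetroCredit 13/15 = 86.7% → MetroCredit
LTV over 85%: Lender A 18/119 = 15.1%, MetroCredit 42/208 = 20.2% → MetroCredit
LTV 70–85%: Lender A 8/31 = 25.8%, MetroCredit 12/31 = 38.7% → MetroCredit
Overall: Lender A 30/155 = 19.4%, MetroCredit 67/254 = 26.4% → MetroCredit
MetroCredit wins overall and in every loan-to-value group — no reversal.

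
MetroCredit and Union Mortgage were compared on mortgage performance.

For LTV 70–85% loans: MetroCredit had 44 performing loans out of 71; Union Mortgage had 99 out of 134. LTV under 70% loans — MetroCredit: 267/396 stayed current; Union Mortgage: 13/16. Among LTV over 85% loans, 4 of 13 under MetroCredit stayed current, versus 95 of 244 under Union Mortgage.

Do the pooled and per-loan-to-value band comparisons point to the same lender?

LTV 70–85%: MetroCredit 44/71 = 62.0%, Union Mortgage 99/134 = 73.9% → Union Mortgage
LTV under 70%: MetroCredit 267/396 = 67.4%, Union Mortgage 13/16 = 81.2% → Union Mortgage
LTV over 85%: MetroCredit 4/13 = 30.8%, Union Mortgage 95/244 = 38.9% → Union Mortgage
Overall: MetroCredit 315/480 = 65.6%, Union Mortgage 207/394 = 52.5% → MetroCredit
Union Mortgage wins each loan-to-value group but MetroCredit wins overall — the comparison reverses. Union Mortgage's loans skew toward LTV over 85%, which has a lower base rate.

No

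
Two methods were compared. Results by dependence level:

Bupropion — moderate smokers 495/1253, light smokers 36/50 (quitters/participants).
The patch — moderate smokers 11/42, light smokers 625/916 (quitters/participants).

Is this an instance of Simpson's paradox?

Yes

Moderate smokers: bupropion 495/1253 = 39.5%, the patch 11/42 = 26.2% → bupropion
Light smokers: bupropion 36/50 = 72.0%, the patch 625/916 = 68.2% → bupropion
Overall: bupropion 531/1303 = 40.8%, the patch 636/958 = 66.4% → the patch
Bupropion wins each dependence group but the patch wins overall — the comparison reverses. Bupropion's participants skew toward moderate smokers, which has a lower base rate.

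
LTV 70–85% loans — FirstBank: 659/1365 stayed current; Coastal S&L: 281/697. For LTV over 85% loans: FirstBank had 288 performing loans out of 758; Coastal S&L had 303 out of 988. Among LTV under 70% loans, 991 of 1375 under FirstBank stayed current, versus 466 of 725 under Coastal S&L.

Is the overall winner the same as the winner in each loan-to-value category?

Yes

LTV 70–85%: FirstBank 659/1365 = 48.3%, Coastal S&L 281/697 = 40.3% → FirstBank
LTV over 85%: FirstBank 288/758 = 38.0%, Coastal S&L 303/988 = 30.7% → FirstBank
LTV under 70%: FirstBank 991/1375 = 72.1%, Coastal S&L 466/725 = 64.3% → FirstBank
Overall: FirstBank 1938/3498 = 55.4%, Coastal S&L 1050/2410 = 43.6% → FirstBank
FirstBank wins overall and in every loan-to-value group — no reversal.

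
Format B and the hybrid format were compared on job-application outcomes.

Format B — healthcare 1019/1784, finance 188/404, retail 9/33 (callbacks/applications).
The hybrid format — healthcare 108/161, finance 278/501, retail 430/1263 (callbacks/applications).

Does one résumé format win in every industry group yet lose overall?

Yes

Healthcare: Format B 1019/1784 = 57.1%, the hybrid format 108/161 = 67.1% → the hybrid format
Finance: Format B 188/404 = 46.5%, the hybrid format 278/501 = 55.5% → the hybrid format
Retail: Format B 9/33 = 27.3%, the hybrid format 430/1263 = 34.0% → the hybrid format
Overall: Format B 1216/2221 = 54.8%, the hybrid format 816/1925 = 42.4% → Format B
The hybrid format wins each industry group but Format B wins overall — the comparison reverses. The hybrid format's applications skew toward retail, which has a lower base rate.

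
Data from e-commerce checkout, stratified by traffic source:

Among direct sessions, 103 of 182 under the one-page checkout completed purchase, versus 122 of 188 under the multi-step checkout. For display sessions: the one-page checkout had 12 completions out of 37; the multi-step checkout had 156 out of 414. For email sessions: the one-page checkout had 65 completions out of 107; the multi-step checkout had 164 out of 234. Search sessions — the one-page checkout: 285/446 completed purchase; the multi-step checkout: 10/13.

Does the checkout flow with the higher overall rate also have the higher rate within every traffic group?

No

Direct: the one-page checkout 103/182 = 56.6%, the multi-step checkout 122/188 = 64.9% → the multi-step checkout
Display: the one-page checkout 12/37 = 32.4%, the multi-step checkout 156/414 = 37.7% → the multi-step checkout
Email: the one-page checkout 65/107 = 60.7%, the multi-step checkout 164/234 = 70.1% → the multi-step checkout
Search: the one-page checkout 285/446 = 63.9%, the multi-step checkout 10/13 = 76.9% → the multi-step checkout
Overall: the one-page checkout 465/772 = 60.2%, the multi-step checkout 452/849 = 53.2% → the one-page checkout
The multi-step checkout wins each traffic group but the one-page checkout wins overall — the comparison reverses. The multi-step checkout's sessions skew toward display, which has a lower base rate.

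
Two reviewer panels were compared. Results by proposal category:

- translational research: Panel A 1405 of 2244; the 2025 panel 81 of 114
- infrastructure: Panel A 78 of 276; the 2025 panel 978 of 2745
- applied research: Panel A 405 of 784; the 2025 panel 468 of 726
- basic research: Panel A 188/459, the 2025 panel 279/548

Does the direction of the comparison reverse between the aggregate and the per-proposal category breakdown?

Yes

Translational research: Panel A 1405/2244 = 62.6%, the 2025 panel 81/114 = 71.1% → the 2025 panel
Infrastructure: Panel A 78/276 = 28.3%, the 2025 panel 978/2745 = 35.6% → the 2025 panel
Applied research: Panel A 405/784 = 51.7%, the 2025 panel 468/726 = 64.5% → the 2025 panel
Basic research: Panel A 188/459 = 41.0%, the 2025 panel 279/548 = 50.9% → the 2025 panel
Overall: Panel A 2076/3763 = 55.2%, the 2025 panel 1806/4133 = 43.7% → Panel A
The 2025 panel wins each proposal group but Panel A wins overall — the comparison reverses. The 2025 panel's proposals skew toward infrastructure, which has a lower base rate.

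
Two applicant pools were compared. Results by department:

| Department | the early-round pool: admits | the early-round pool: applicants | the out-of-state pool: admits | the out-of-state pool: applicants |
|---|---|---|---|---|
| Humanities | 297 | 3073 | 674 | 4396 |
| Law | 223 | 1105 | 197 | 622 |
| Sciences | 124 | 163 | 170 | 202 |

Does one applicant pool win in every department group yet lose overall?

No

Humanities: the early-round pool 297/3073 = 9.7%, the out-of-state pool 674/4396 = 15.3% → the out-of-state pool
Law: the early-round pool 223/1105 = 20.2%, the out-of-state pool 197/622 = 31.7% → the out-of-state pool
Sciences: the early-round pool 124/163 = 76.1%, the out-of-state pool 170/202 = 84.2% → the out-of-state pool
Overall: the early-round pool 644/4341 = 14.8%, the out-of-state pool 1041/5220 = 19.9% → the out-of-state pool
The out-of-state pool wins overall and in every department group — no reversal.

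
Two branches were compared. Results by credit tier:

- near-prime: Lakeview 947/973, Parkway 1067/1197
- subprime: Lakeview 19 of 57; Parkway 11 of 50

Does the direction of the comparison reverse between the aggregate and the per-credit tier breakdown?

Near-prime: Lakeview 947/973 = 97.3%, Parkway 1067/1197 = 89.1% → Lakeview
Subprime: Lakeview 19/57 = 33.3%, Parkway 11/50 = 22.0% → Lakeview
Overall: Lakeview 966/1030 = 93.8%, Parkway 1078/1247 = 86.4% → Lakeview
Lakeview wins overall and in every credit group — no reversal.

No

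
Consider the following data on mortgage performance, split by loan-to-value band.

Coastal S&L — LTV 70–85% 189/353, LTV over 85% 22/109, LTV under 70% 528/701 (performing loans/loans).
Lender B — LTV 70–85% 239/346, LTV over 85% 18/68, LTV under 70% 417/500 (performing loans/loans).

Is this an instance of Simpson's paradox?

LTV 70–85%: Coastal S&L 189/353 = 53.5%, Lender B 239/346 = 69.1% → Lender B
LTV over 85%: Coastal S&L 22/109 = 20.2%, Lender B 18/68 = 26.5% → Lender B
LTV under 70%: Coastal S&L 528/701 = 75.3%, Lender B 417/500 = 83.4% → Lender B
Overall: Coastal S&L 739/1163 = 63.5%, Lender B 674/914 = 73.7% → Lender B
Lender B wins overall and in every loan-to-value group — no reversal.

No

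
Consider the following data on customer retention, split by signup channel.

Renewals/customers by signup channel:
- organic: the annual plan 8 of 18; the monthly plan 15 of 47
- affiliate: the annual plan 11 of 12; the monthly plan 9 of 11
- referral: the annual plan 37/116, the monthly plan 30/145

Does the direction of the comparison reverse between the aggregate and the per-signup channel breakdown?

Organic: the annual plan 8/18 = 44.4%, the monthly plan 15/47 = 31.9% → the annual plan
Affiliate: the annual plan 11/12 = 91.7%, the monthly plan 9/11 = 81.8% → the annual plan
Referral: the annual plan 37/116 = 31.9%, the monthly plan 30/145 = 20.7% → the annual plan
Overall: the annual plan 56/146 = 38.4%, the monthly plan 54/203 = 26.6% → the annual plan
The annual plan wins overall and in every signup group — no reversal.

No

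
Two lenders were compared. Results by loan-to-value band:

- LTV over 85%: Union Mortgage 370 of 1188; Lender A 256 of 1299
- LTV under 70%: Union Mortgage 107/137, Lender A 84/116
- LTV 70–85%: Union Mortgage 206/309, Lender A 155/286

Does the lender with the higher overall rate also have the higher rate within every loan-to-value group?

LTV over 85%: Union Mortgage 370/1188 = 31.1%, Lender A 256/1299 = 19.7% → Union Mortgage
LTV under 70%: Union Mortgage 107/137 = 78.1%, Lender A 84/116 = 72.4% → Union Mortgage
LTV 70–85%: Union Mortgage 206/309 = 66.7%, Lender A 155/286 = 54.2% → Union Mortgage
Overall: Union Mortgage 683/1634 = 41.8%, Lender A 495/1701 = 29.1% → Union Mortgage
Union Mortgage wins overall and in every loan-to-value group — no reversal.

Yes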